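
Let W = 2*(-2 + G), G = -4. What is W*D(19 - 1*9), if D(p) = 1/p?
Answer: -6/5 ≈ -1.2000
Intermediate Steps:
W = -12 (W = 2*(-2 - 4) = 2*(-6) = -12)
W*D(19 - 1*9) = -12/(19 - 1*9) = -12/(19 - 9) = -12/10 = -12*⅒ = -6/5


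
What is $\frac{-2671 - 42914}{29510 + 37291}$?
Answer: $- \frac{15195}{22267} \approx -0.6824$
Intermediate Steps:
$\frac{-2671 - 42914}{29510 + 37291} = - \frac{45585}{66801} = \left(-45585\right) \frac{1}{66801} = - \frac{15195}{22267}$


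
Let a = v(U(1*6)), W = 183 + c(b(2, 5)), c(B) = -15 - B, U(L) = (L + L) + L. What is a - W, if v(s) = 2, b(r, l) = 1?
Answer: -165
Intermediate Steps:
U(L) = 3*L (U(L) = 2*L + L = 3*L)
W = 167 (W = 183 + (-15 - 1*1) = 183 + (-15 - 1) = 183 - 16 = 167)
a = 2
a - W = 2 - 1*167 = 2 - 167 = -165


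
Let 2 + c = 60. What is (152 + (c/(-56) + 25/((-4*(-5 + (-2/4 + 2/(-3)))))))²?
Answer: 24790187601/1073296 ≈ 23097.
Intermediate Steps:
c = 58 (c = -2 + 60 = 58)
(152 + (c/(-56) + 25/((-4*(-5 + (-2/4 + 2/(-3)))))))² = (152 + (58/(-56) + 25/((-4*(-5 + (-2/4 + 2/(-3)))))))² = (152 + (58*(-1/56) + 25/((-4*(-5 + (-2*¼ + 2*(-⅓)))))))² = (152 + (-29/28 + 25/((-4*(-5 + (-½ - ⅔))))))² = (152 + (-29/28 + 25/((-4*(-5 - 7/6)))))² = (152 + (-29/28 + 25/((-4*(-37/6)))))² = (152 + (-29/28 + 25/(74/3)))² = (152 + (-29/28 + 25*(3/74)))² = (152 + (-29/28 + 75/74))² = (152 - 23/1036)² = (157449/1036)² = 24790187601/1073296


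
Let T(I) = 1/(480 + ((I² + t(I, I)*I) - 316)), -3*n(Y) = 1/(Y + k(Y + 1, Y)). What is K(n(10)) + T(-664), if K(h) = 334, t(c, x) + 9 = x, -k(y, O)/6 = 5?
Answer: 296569289/887932 ≈ 334.00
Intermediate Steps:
k(y, O) = -30 (k(y, O) = -6*5 = -30)
t(c, x) = -9 + x
n(Y) = -1/(3*(-30 + Y)) (n(Y) = -1/(3*(Y - 30)) = -1/(3*(-30 + Y)))
T(I) = 1/(164 + I² + I*(-9 + I)) (T(I) = 1/(480 + ((I² + (-9 + I)*I) - 316)) = 1/(480 + ((I² + I*(-9 + I)) - 316)) = 1/(480 + (-316 + I² + I*(-9 + I))) = 1/(164 + I² + I*(-9 + I)))
K(n(10)) + T(-664) = 334 + 1/(164 + (-664)² - 664*(-9 - 664)) = 334 + 1/(164 + 440896 - 664*(-673)) = 334 + 1/(164 + 440896 + 446872) = 334 + 1/887932 = 296569289/887932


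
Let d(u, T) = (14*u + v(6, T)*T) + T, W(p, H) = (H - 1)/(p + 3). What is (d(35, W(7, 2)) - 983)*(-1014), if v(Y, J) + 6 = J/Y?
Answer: 50040731/100 ≈ 5.0041e+5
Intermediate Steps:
v(Y, J) = -6 + J/Y
W(p, H) = (-1 + H)/(3 + p)
d(u, T) = T + 14*u + T*(-6 + T/6) (d(u, T) = (14*u + (-6 + T/6)*T) + T = (14*u + T*(-6 + T/6)) + T = T + 14*u + T*(-6 + T/6))
(d(35, W(7, 2)) - 983)*(-1014) = ((-5*(-1 + 2)/(3 + 7) + 14*35 + ((-1 + 2)/(3 + 7))²/6) - 983)*(-1014) = ((-5/10 + 490 + (1/10)²/6) - 983)*(-1014) = ((-1/2 + 490 + ((⅒)*1)²/6) - 983)*(-1014) = ((-5*⅒ + 490 + (⅒)²/6) - 983)*(-1014) = ((-½ + 490 + (⅙)*(1/100)) - 983)*(-1014) = ((-½ + 490 + 1/600) - 983)*(-1014) = (293701/600 - 983)*(-1014) = -296099/600*(-1014) = 50040731/100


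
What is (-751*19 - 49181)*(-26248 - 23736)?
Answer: 3171484800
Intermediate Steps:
(-751*19 - 49181)*(-26248 - 23736) = (-14269 - 49181)*(-49984) = -63450*(-49984) = 3171484800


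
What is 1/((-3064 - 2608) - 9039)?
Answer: -1/14711 ≈ -6.7976e-5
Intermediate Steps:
1/((-3064 - 2608) - 9039) = 1/(-5672 - 9039) = 1/(-14711) = -1/14711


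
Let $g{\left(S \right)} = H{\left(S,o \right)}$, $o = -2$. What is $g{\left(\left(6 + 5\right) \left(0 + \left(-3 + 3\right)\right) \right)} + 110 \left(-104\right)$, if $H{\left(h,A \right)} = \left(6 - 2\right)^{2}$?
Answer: $-11424$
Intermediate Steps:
$H{\left(h,A \right)} = 16$ ($H{\left(h,A \right)} = 4^{2} = 16$)
$g{\left(S \right)} = 16$
$g{\left(\left(6 + 5\right) \left(0 + \left(-3 + 3\right)\right) \right)} + 110 \left(-104\right) = 16 + 110 \left(-104\right) = 16 - 11440 = -11424$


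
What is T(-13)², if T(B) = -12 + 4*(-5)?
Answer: 1024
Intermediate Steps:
T(B) = -32 (T(B) = -12 - 20 = -32)
T(-13)² = (-32)² = 1024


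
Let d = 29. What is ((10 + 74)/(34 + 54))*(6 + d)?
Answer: 735/22 ≈ 33.409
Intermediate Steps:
((10 + 74)/(34 + 54))*(6 + d) = ((10 + 74)/(34 + 54))*(6 + 29) = (84/88)*35 = (84*(1/88))*35 = (21/22)*35 = 735/22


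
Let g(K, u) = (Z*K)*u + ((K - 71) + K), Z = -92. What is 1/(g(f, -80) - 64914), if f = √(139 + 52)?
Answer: 64985/6128967179 + 7362*√191/6128967179 ≈ 2.7204e-5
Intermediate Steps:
f = √191 ≈ 13.820
g(K, u) = -71 + 2*K - 92*K*u (g(K, u) = (-92*K)*u + ((K - 71) + K) = -92*K*u + ((-71 + K) + K) = -92*K*u + (-71 + 2*K) = -71 + 2*K - 92*K*u)
1/(g(f, -80) - 64914) = 1/((-71 + 2*√191 - 92*√191*(-80)) - 64914) = 1/((-71 + 2*√191 + 7360*√191) - 64914) = 1/((-71 + 7362*√191) - 64914) = 1/(-64985 + 7362*√191)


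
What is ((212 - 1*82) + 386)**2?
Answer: 266256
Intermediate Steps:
((212 - 1*82) + 386)**2 = ((212 - 82) + 386)**2 = (130 + 386)**2 = 516**2 = 266256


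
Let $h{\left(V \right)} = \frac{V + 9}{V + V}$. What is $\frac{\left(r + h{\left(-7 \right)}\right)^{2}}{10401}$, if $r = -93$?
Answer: $\frac{425104}{509649} \approx 0.83411$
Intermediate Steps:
$h{\left(V \right)} = \frac{9 + V}{2 V}$
$\frac{\left(r + h{\left(-7 \right)}\right)^{2}}{10401} = \frac{\left(-93 + \frac{9 - 7}{2 \left(-7\right)}\right)^{2}}{10401} = \left(-93 + \frac{1}{2} \left(- \frac{1}{7}\right) 2\right)^{2} \cdot \frac{1}{10401} = \left(-93 - \frac{1}{7}\right)^{2} \cdot \frac{1}{10401} = \left(- \frac{652}{7}\right)^{2} \cdot \frac{1}{10401} = \frac{425104}{49} \cdot \frac{1}{10401} = \frac{425104}{509649}$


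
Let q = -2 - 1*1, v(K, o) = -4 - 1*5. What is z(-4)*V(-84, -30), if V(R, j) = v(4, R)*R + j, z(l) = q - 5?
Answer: -5808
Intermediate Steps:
v(K, o) = -9 (v(K, o) = -4 - 5 = -9)
q = -3 (q = -2 - 1 = -3)
z(l) = -8 (z(l) = -3 - 5 = -8)
V(R, j) = j - 9*R (V(R, j) = -9*R + j = j - 9*R)
z(-4)*V(-84, -30) = -8*(-30 - 9*(-84)) = -8*(-30 + 756) = -8*726 = -5808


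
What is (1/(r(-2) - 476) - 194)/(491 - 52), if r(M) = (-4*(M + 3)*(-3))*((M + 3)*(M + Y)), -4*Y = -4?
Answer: -94673/214232 ≈ -0.44192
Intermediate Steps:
Y = 1 (Y = -1/4*(-4) = 1)
r(M) = (1 + M)*(3 + M)*(36 + 12*M) (r(M) = (-4*(M + 3)*(-3))*((M + 3)*(M + 1)) = (-4*(3 + M)*(-3))*((3 + M)*(1 + M)) = ((-12 - 4*M)*(-3))*((1 + M)*(3 + M)) = (36 + 12*M)*((1 + M)*(3 + M)) = (1 + M)*(3 + M)*(36 + 12*M))
(1/(r(-2) - 476) - 194)/(491 - 52) = (1/((108 + 12*(-2)**3 + 84*(-2)**2 + 180*(-2)) - 476) - 194)/(491 - 52) = (1/((108 + 12*(-8) + 84*4 - 360) - 476) - 194)/439 = (1/((108 - 96 + 336 - 360) - 476) - 194)*(1/439) = (1/(-12 - 476) - 194)*(1/439) = (1/(-488) - 194)*(1/439) = (-1/488 - 194)*(1/439) = -94673/488*1/439 = -94673/214232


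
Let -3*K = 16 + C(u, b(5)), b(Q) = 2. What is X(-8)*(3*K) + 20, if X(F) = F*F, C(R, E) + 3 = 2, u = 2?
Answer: -940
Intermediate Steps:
C(R, E) = -1 (C(R, E) = -3 + 2 = -1)
X(F) = F²
K = -5 (K = -(16 - 1)/3 = -⅓*15 = -5)
X(-8)*(3*K) + 20 = (-8)²*(3*(-5)) + 20 = 64*(-15) + 20 = -960 + 20 = -940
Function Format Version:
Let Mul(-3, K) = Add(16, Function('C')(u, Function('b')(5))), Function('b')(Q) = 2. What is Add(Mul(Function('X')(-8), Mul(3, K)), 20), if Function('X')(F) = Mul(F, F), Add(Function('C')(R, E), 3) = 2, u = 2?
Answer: -940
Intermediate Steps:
Function('C')(R, E) = -1 (Function('C')(R, E) = Add(-3, 2) = -1)
Function('X')(F) = Pow(F, 2)
K = -5 (K = Mul(Rational(-1, 3), Add(16, -1)) = Mul(Rational(-1, 3), 15) = -5)
Add(Mul(Function('X')(-8), Mul(3, K)), 20) = Add(Mul(Pow(-8, 2), Mul(3, -5)), 20) = Add(Mul(64, -15), 20) = Add(-960, 20) = -940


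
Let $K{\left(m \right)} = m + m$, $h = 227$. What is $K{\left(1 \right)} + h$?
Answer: $229$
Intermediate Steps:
$K{\left(m \right)} = 2 m$
$K{\left(1 \right)} + h = 2 \cdot 1 + 227 = 2 + 227 = 229$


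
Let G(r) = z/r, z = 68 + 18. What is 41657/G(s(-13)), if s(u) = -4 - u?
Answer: 374913/86 ≈ 4359.5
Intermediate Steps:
z = 86
G(r) = 86/r
41657/G(s(-13)) = 41657/((86/(-4 - 1*(-13)))) = 41657/((86/(-4 + 13))) = 41657/((86/9)) = 41657/((86*(⅑))) = 41657/(86/9) = 41657*(9/86) = 374913/86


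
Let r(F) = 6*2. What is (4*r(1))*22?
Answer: 1056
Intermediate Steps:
r(F) = 12
(4*r(1))*22 = (4*12)*22 = 48*22 = 1056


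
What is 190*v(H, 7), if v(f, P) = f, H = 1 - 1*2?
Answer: -190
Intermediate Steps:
H = -1 (H = 1 - 2 = -1)
190*v(H, 7) = 190*(-1) = -190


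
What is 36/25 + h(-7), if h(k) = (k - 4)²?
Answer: 3061/25 ≈ 122.44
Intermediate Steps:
h(k) = (-4 + k)²
36/25 + h(-7) = 36/25 + (-4 - 7)² = 36*(1/25) + (-11)² = 36/25 + 121 = 3061/25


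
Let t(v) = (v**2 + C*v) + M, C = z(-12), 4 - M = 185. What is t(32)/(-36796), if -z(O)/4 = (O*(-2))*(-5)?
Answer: -16203/36796 ≈ -0.44035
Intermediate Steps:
M = -181 (M = 4 - 1*185 = 4 - 185 = -181)
z(O) = -40*O (z(O) = -4*O*(-2)*(-5) = -4*(-2*O)*(-5) = -40*O)
C = 480 (C = -40*(-12) = 480)
t(v) = -181 + v**2 + 480*v (t(v) = (v**2 + 480*v) - 181 = -181 + v**2 + 480*v)
t(32)/(-36796) = (-181 + 32**2 + 480*32)/(-36796) = (-181 + 1024 + 15360)*(-1/36796) = 16203*(-1/36796) = -16203/36796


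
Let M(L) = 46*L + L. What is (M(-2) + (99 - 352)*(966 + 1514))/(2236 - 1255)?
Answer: -69726/109 ≈ -639.69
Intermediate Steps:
M(L) = 47*L
(M(-2) + (99 - 352)*(966 + 1514))/(2236 - 1255) = (47*(-2) + (99 - 352)*(966 + 1514))/(2236 - 1255) = (-94 - 253*2480)/981 = (-94 - 627440)*(1/981) = -627534*1/981 = -69726/109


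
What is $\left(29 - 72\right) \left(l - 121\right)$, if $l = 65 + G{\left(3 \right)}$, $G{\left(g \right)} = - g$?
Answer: $2537$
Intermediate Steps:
$l = 62$ ($l = 65 - 3 = 62$)
$\left(29 - 72\right) \left(l - 121\right) = \left(29 - 72\right) \left(62 - 121\right) = \left(29 - 72\right) \left(-59\right) = \left(-43\right) \left(-59\right) = 2537$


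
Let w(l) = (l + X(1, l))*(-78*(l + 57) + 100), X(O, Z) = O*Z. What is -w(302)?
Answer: 16852808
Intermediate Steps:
w(l) = 2*l*(-4346 - 78*l) (w(l) = (l + 1*l)*(-78*(l + 57) + 100) = (l + l)*(-78*(57 + l) + 100) = (2*l)*((-4446 - 78*l) + 100) = (2*l)*(-4346 - 78*l) = 2*l*(-4346 - 78*l))
-w(302) = -4*302*(-2173 - 39*302) = -4*302*(-2173 - 11778) = -4*302*(-13951) = -1*(-16852808) = 16852808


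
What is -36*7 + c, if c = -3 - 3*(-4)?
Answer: -243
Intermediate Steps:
c = 9 (c = -3 + 12 = 9)
-36*7 + c = -36*7 + 9 = -252 + 9 = -243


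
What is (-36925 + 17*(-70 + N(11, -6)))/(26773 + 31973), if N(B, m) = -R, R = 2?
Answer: -38149/58746 ≈ -0.64939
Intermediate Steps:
N(B, m) = -2 (N(B, m) = -1*2 = -2)
(-36925 + 17*(-70 + N(11, -6)))/(26773 + 31973) = (-36925 + 17*(-70 - 2))/(26773 + 31973) = (-36925 + 17*(-72))/58746 = (-36925 - 1224)*(1/58746) = -38149*1/58746 = -38149/58746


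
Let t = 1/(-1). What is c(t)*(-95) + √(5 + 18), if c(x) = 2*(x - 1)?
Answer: 380 + √23 ≈ 384.80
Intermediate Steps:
t = -1
c(x) = -2 + 2*x (c(x) = 2*(-1 + x) = -2 + 2*x)
c(t)*(-95) + √(5 + 18) = (-2 + 2*(-1))*(-95) + √(5 + 18) = (-2 - 2)*(-95) + √23 = -4*(-95) + √23 = 380 + √23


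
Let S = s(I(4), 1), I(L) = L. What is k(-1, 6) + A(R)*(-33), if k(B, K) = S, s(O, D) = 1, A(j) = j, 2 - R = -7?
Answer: -296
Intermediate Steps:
R = 9 (R = 2 - 1*(-7) = 2 + 7 = 9)
S = 1
k(B, K) = 1
k(-1, 6) + A(R)*(-33) = 1 + 9*(-33) = 1 - 297 = -296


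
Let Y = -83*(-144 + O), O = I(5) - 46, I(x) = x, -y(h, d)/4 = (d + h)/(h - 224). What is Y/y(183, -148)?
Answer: 125911/28 ≈ 4496.8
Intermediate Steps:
y(h, d) = -4*(d + h)/(-224 + h) (y(h, d) = -4*(d + h)/(h - 224) = -4*(d + h)/(-224 + h))
O = -41 (O = 5 - 46 = -41)
Y = 15355 (Y = -83*(-144 - 41) = -83*(-185) = 15355)
Y/y(183, -148) = 15355/((4*(-1*(-148) - 1*183)/(-224 + 183))) = 15355/((4*(148 - 183)/(-41))) = 15355/((4*(-1/41)*(-35))) = 15355/(140/41) = 15355*(41/140) = 125911/28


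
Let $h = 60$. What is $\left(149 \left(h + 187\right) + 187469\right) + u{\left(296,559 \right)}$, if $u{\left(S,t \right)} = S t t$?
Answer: $92718648$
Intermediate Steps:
$u{\left(S,t \right)} = S t^{2}$
$\left(149 \left(h + 187\right) + 187469\right) + u{\left(296,559 \right)} = \left(149 \left(60 + 187\right) + 187469\right) + 296 \cdot 559^{2} = \left(149 \cdot 247 + 187469\right) + 296 \cdot 312481 = \left(36803 + 187469\right) + 92494376 = 224272 + 92494376 = 92718648$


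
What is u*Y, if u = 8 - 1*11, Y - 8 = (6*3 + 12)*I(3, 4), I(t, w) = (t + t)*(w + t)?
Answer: -3804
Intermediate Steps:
I(t, w) = 2*t*(t + w) (I(t, w) = (2*t)*(t + w) = 2*t*(t + w))
Y = 1268 (Y = 8 + (6*3 + 12)*(2*3*(3 + 4)) = 8 + (18 + 12)*(2*3*7) = 8 + 30*42 = 8 + 1260 = 1268)
u = -3 (u = 8 - 11 = -3)
u*Y = -3*1268 = -3804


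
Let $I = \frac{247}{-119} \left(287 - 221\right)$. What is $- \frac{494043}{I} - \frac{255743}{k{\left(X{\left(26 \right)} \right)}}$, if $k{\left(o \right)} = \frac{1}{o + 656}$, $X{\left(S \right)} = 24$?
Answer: $- \frac{85907407011}{494} \approx -1.739 \cdot 10^{8}$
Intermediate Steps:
$I = - \frac{16302}{119}$ ($I = 247 \left(- \frac{1}{119}\right) 66 = \left(- \frac{247}{119}\right) 66 = - \frac{16302}{119} \approx -136.99$)
$k{\left(o \right)} = \frac{1}{656 + o}$
$- \frac{494043}{I} - \frac{255743}{k{\left(X{\left(26 \right)} \right)}} = - \frac{494043}{- \frac{16302}{119}} - \frac{255743}{\frac{1}{656 + 24}} = \left(-494043\right) \left(- \frac{119}{16302}\right) - \frac{255743}{\frac{1}{680}} = \frac{1781549}{494} - 255743 \frac{1}{\frac{1}{680}} = \frac{1781549}{494} - 173905240 = - \frac{85907407011}{494}$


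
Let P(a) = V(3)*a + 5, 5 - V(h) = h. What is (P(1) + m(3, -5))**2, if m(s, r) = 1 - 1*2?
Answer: 36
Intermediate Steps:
V(h) = 5 - h
P(a) = 5 + 2*a (P(a) = (5 - 1*3)*a + 5 = (5 - 3)*a + 5 = 2*a + 5 = 5 + 2*a)
m(s, r) = -1 (m(s, r) = 1 - 2 = -1)
(P(1) + m(3, -5))**2 = ((5 + 2*1) - 1)**2 = ((5 + 2) - 1)**2 = (7 - 1)**2 = 6**2 = 36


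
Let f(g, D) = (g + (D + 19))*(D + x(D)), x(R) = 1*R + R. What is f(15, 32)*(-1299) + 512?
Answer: -8229952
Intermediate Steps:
x(R) = 2*R (x(R) = R + R = 2*R)
f(g, D) = 3*D*(19 + D + g) (f(g, D) = (g + (D + 19))*(D + 2*D) = (g + (19 + D))*(3*D) = (19 + D + g)*(3*D) = 3*D*(19 + D + g))
f(15, 32)*(-1299) + 512 = (3*32*(19 + 32 + 15))*(-1299) + 512 = (3*32*66)*(-1299) + 512 = 6336*(-1299) + 512 = -8230464 + 512 = -8229952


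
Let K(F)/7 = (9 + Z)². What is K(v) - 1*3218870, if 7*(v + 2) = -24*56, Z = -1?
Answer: -3218422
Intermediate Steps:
v = -194 (v = -2 + (-24*56)/7 = -2 + (⅐)*(-1344) = -2 - 192 = -194)
K(F) = 448 (K(F) = 7*(9 - 1)² = 7*8² = 7*64 = 448)
K(v) - 1*3218870 = 448 - 1*3218870 = 448 - 3218870 = -3218422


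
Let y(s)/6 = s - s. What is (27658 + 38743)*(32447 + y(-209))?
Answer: 2154513247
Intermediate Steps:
y(s) = 0 (y(s) = 6*(s - s) = 6*0 = 0)
(27658 + 38743)*(32447 + y(-209)) = (27658 + 38743)*(32447 + 0) = 66401*32447 = 2154513247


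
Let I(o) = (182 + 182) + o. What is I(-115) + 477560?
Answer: 477809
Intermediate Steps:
I(o) = 364 + o
I(-115) + 477560 = (364 - 115) + 477560 = 249 + 477560 = 477809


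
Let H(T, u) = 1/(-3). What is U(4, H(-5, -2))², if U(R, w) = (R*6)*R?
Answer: 9216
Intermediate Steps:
H(T, u) = -⅓
U(R, w) = 6*R² (U(R, w) = (6*R)*R = 6*R²)
U(4, H(-5, -2))² = (6*4²)² = (6*16)² = 96² = 9216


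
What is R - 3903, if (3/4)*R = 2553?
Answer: -499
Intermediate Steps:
R = 3404 (R = (4/3)*2553 = 3404)
R - 3903 = 3404 - 3903 = -499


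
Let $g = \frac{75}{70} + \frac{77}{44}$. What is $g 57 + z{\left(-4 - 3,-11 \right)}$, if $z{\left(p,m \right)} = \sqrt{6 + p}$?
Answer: $\frac{4503}{28} + i \approx 160.82 + 1.0 i$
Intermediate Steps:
$g = \frac{79}{28}$ ($g = 75 \cdot \frac{1}{70} + 77 \cdot \frac{1}{44} = \frac{15}{14} + \frac{7}{4} = \frac{79}{28} \approx 2.8214$)
$g 57 + z{\left(-4 - 3,-11 \right)} = \frac{79}{28} \cdot 57 + \sqrt{6 - 7} = \frac{4503}{28} + \sqrt{6 - 7} = \frac{4503}{28} + \sqrt{-1} = \frac{4503}{28} + i$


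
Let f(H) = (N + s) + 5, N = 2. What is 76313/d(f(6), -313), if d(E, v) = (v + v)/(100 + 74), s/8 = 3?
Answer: -6639231/313 ≈ -21212.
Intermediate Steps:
s = 24 (s = 8*3 = 24)
f(H) = 31 (f(H) = (2 + 24) + 5 = 26 + 5 = 31)
d(E, v) = v/87 (d(E, v) = (2*v)/174 = (2*v)*(1/174) = v/87)
76313/d(f(6), -313) = 76313/(((1/87)*(-313))) = 76313/(-313/87) = 76313*(-87/313) = -6639231/313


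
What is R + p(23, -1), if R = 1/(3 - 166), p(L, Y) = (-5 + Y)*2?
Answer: -1957/163 ≈ -12.006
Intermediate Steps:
p(L, Y) = -10 + 2*Y
R = -1/163 (R = 1/(-163) = -1/163 ≈ -0.0061350)
R + p(23, -1) = -1/163 + (-10 + 2*(-1)) = -1/163 + (-10 - 2) = -1/163 - 12 = -1957/163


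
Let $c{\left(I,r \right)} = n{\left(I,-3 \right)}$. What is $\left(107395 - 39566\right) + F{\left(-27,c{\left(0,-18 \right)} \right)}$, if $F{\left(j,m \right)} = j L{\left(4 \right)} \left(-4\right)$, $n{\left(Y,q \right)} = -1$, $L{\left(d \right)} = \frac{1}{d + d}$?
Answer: $\frac{135685}{2} \approx 67843.0$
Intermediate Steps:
$L{\left(d \right)} = \frac{1}{2 d}$
$c{\left(I,r \right)} = -1$
$F{\left(j,m \right)} = - \frac{j}{2}$ ($F{\left(j,m \right)} = j \frac{1}{2 \cdot 4} \left(-4\right) = j \frac{1}{2} \cdot \frac{1}{4} \left(-4\right) = j \frac{1}{8} \left(-4\right) = \frac{j}{8} \left(-4\right) = - \frac{j}{2}$)
$\left(107395 - 39566\right) + F{\left(-27,c{\left(0,-18 \right)} \right)} = \left(107395 - 39566\right) - - \frac{27}{2} = 67829 + \frac{27}{2} = \frac{135685}{2}$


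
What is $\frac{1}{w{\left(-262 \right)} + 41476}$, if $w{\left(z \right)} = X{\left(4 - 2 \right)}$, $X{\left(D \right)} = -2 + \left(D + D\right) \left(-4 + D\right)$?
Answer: $\frac{1}{41466} \approx 2.4116 \cdot 10^{-5}$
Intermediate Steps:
$X{\left(D \right)} = -2 + 2 D \left(-4 + D\right)$
$w{\left(z \right)} = -10$ ($w{\left(z \right)} = -2 - 8 \left(4 - 2\right) + 2 \left(4 - 2\right)^{2} = -2 - 16 + 2 \cdot 2^{2} = -2 - 16 + 2 \cdot 4 = -2 - 16 + 8 = -10$)
$\frac{1}{w{\left(-262 \right)} + 41476} = \frac{1}{-10 + 41476} = \frac{1}{41466}$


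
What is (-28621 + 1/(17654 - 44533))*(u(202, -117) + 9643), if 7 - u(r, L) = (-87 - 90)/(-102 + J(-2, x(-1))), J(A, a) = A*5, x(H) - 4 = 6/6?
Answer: -207831861276195/752612 ≈ -2.7615e+8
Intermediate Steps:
x(H) = 5 (x(H) = 4 + 6/6 = 4 + 6*(⅙) = 4 + 1 = 5)
J(A, a) = 5*A
u(r, L) = 607/112 (u(r, L) = 7 - (-87 - 90)/(-102 + 5*(-2)) = 7 - (-177)/(-102 - 10) = 7 - (-177)/(-112) = 7 - (-177)*(-1)/112 = 7 - 1*177/112 = 7 - 177/112 = 607/112)
(-28621 + 1/(17654 - 44533))*(u(202, -117) + 9643) = (-28621 + 1/(17654 - 44533))*(607/112 + 9643) = (-28621 + 1/(-26879))*(1080623/112) = (-28621 - 1/26879)*(1080623/112) = -769303860/26879*1080623/112 = -207831861276195/752612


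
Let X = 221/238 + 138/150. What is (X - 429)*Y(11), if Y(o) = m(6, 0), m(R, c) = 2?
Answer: -149503/175 ≈ -854.30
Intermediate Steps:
Y(o) = 2
X = 647/350 (X = 221*(1/238) + 138*(1/150) = 13/14 + 23/25 = 647/350 ≈ 1.8486)
(X - 429)*Y(11) = (647/350 - 429)*2 = -149503/350*2 = -149503/175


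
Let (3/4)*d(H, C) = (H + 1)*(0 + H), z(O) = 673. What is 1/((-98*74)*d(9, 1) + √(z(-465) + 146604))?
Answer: -870240/757317510323 - √147277/757317510323 ≈ -1.1496e-6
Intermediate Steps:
d(H, C) = 4*H*(1 + H)/3 (d(H, C) = 4*((H + 1)*(0 + H))/3 = 4*((1 + H)*H)/3 = 4*(H*(1 + H))/3 = 4*H*(1 + H)/3)
1/((-98*74)*d(9, 1) + √(z(-465) + 146604)) = 1/((-98*74)*((4/3)*9*(1 + 9)) + √(673 + 146604)) = 1/(-29008*9*10/3 + √147277) = 1/(-7252*120 + √147277) = 1/(-870240 + √147277)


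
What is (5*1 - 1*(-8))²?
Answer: 169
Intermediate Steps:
(5*1 - 1*(-8))² = (5 + 8)² = 13² = 169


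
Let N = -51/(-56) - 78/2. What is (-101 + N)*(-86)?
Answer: 334927/28 ≈ 11962.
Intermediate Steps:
N = -2133/56 (N = -51*(-1/56) - 78*½ = 51/56 - 39 = -2133/56 ≈ -38.089)
(-101 + N)*(-86) = (-101 - 2133/56)*(-86) = -7789/56*(-86) = 334927/28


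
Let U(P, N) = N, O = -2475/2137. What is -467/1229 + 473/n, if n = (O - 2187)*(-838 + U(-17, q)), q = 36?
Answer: -1750113915767/4609029459852 ≈ -0.37971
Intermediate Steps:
O = -2475/2137 (O = -2475*1/2137 = -2475/2137 ≈ -1.1582)
n = 3750227388/2137 (n = (-2475/2137 - 2187)*(-838 + 36) = -4676094/2137*(-802) = 3750227388/2137 ≈ 1.7549e+6)
-467/1229 + 473/n = -467/1229 + 473/(3750227388/2137) = -467*1/1229 + 473*(2137/3750227388) = -467/1229 + 1010801/3750227388 = -1750113915767/4609029459852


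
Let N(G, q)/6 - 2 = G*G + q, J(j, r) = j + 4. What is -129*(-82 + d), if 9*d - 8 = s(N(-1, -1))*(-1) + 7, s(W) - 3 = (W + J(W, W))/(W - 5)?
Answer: 31390/3 ≈ 10463.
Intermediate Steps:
J(j, r) = 4 + j
N(G, q) = 12 + 6*q + 6*G² (N(G, q) = 12 + 6*(G*G + q) = 12 + 6*(G² + q) = 12 + 6*(q + G²) = 12 + (6*q + 6*G²) = 12 + 6*q + 6*G²)
s(W) = 3 + (4 + 2*W)/(-5 + W) (s(W) = 3 + (W + (4 + W))/(W - 5) = 3 + (4 + 2*W)/(-5 + W))
d = 8/9 (d = 8/9 + (((-11 + 5*(12 + 6*(-1) + 6*(-1)²))/(-5 + (12 + 6*(-1) + 6*(-1)²)))*(-1) + 7)/9 = 8/9 + (((-11 + 5*(12 - 6 + 6*1))/(-5 + (12 - 6 + 6*1)))*(-1) + 7)/9 = 8/9 + (((-11 + 5*(12 - 6 + 6))/(-5 + (12 - 6 + 6)))*(-1) + 7)/9 = 8/9 + (((-11 + 5*12)/(-5 + 12))*(-1) + 7)/9 = 8/9 + (((-11 + 60)/7)*(-1) + 7)/9 = 8/9 + (((⅐)*49)*(-1) + 7)/9 = 8/9 + (7*(-1) + 7)/9 = 8/9 + (-7 + 7)/9 = 8/9 + (⅑)*0 = 8/9 + 0 = 8/9 ≈ 0.88889)
-129*(-82 + d) = -129*(-82 + 8/9) = -129*(-730/9) = 31390/3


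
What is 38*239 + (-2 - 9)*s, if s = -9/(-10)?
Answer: 90721/10 ≈ 9072.1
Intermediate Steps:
s = 9/10 (s = -9*(-⅒) = 9/10 ≈ 0.90000)
38*239 + (-2 - 9)*s = 38*239 + (-2 - 9)*(9/10) = 9082 - 11*9/10 = 9082 - 99/10 = 90721/10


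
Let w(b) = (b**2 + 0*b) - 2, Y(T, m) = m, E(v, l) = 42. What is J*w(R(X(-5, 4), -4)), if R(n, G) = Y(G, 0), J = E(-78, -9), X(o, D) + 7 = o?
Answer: -84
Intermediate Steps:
X(o, D) = -7 + o
J = 42
R(n, G) = 0
w(b) = -2 + b**2 (w(b) = (b**2 + 0) - 2 = b**2 - 2 = -2 + b**2)
J*w(R(X(-5, 4), -4)) = 42*(-2 + 0**2) = 42*(-2 + 0) = 42*(-2) = -84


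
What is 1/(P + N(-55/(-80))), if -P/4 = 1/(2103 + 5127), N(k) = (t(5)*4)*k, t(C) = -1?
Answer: -14460/39773 ≈ -0.36356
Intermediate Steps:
N(k) = -4*k (N(k) = (-1*4)*k = -4*k)
P = -2/3615 (P = -4/(2103 + 5127) = -4/7230 = -4*1/7230 = -2/3615 ≈ -0.00055325)
1/(P + N(-55/(-80))) = 1/(-2/3615 - (-220)/(-80)) = 1/(-2/3615 - (-220)*(-1)/80) = 1/(-2/3615 - 4*11/16) = 1/(-2/3615 - 11/4) = 1/(-39773/14460) = -14460/39773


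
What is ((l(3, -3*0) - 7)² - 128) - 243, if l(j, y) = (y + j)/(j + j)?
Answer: -1315/4 ≈ -328.75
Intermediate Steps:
l(j, y) = (j + y)/(2*j) (l(j, y) = (j + y)/((2*j)) = (j + y)*(1/(2*j)) = (j + y)/(2*j))
((l(3, -3*0) - 7)² - 128) - 243 = (((½)*(3 - 3*0)/3 - 7)² - 128) - 243 = (((½)*(⅓)*(3 + 0) - 7)² - 128) - 243 = (((½)*(⅓)*3 - 7)² - 128) - 243 = ((½ - 7)² - 128) - 243 = ((-13/2)² - 128) - 243 = (169/4 - 128) - 243 = -343/4 - 243 = -1315/4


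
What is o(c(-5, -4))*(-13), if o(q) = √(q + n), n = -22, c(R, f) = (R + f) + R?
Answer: -78*I ≈ -78.0*I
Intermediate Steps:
c(R, f) = f + 2*R
o(q) = √(-22 + q) (o(q) = √(q - 22) = √(-22 + q))
o(c(-5, -4))*(-13) = √(-22 + (-4 + 2*(-5)))*(-13) = √(-22 + (-4 - 10))*(-13) = √(-22 - 14)*(-13) = √(-36)*(-13) = (6*I)*(-13) = -78*I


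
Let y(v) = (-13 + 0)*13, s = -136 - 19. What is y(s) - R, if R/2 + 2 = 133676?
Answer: -267517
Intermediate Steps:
s = -155
y(v) = -169 (y(v) = -13*13 = -169)
R = 267348 (R = -4 + 2*133676 = -4 + 267352 = 267348)
y(s) - R = -169 - 1*267348 = -169 - 267348 = -267517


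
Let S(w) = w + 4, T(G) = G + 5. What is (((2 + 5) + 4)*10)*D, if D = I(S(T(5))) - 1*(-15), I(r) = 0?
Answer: 1650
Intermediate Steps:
T(G) = 5 + G
S(w) = 4 + w
D = 15 (D = 0 - 1*(-15) = 0 + 15 = 15)
(((2 + 5) + 4)*10)*D = (((2 + 5) + 4)*10)*15 = ((7 + 4)*10)*15 = (11*10)*15 = 110*15 = 1650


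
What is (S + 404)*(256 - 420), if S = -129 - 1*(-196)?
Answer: -77244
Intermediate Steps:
S = 67 (S = -129 + 196 = 67)
(S + 404)*(256 - 420) = (67 + 404)*(256 - 420) = 471*(-164) = -77244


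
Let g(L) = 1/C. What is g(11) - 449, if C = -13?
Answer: -5838/13 ≈ -449.08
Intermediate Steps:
g(L) = -1/13 (g(L) = 1/(-13) = -1/13)
g(11) - 449 = -1/13 - 449 = -5838/13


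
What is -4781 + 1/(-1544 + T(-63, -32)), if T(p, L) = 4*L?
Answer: -7993833/1672 ≈ -4781.0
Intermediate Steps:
-4781 + 1/(-1544 + T(-63, -32)) = -4781 + 1/(-1544 + 4*(-32)) = -4781 + 1/(-1544 - 128) = -4781 + 1/(-1672) = -4781 - 1/1672 = -7993833/1672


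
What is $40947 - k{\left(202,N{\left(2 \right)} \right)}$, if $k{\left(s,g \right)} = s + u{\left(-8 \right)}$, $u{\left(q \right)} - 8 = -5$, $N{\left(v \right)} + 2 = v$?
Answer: $40742$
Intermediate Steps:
$N{\left(v \right)} = -2 + v$
$u{\left(q \right)} = 3$ ($u{\left(q \right)} = 8 - 5 = 3$)
$k{\left(s,g \right)} = 3 + s$ ($k{\left(s,g \right)} = s + 3 = 3 + s$)
$40947 - k{\left(202,N{\left(2 \right)} \right)} = 40947 - \left(3 + 202\right) = 40947 - 205 = 40742$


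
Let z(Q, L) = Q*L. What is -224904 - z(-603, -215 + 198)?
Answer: -235155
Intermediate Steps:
z(Q, L) = L*Q
-224904 - z(-603, -215 + 198) = -224904 - (-215 + 198)*(-603) = -224904 - (-17)*(-603) = -224904 - 1*10251 = -224904 - 10251 = -235155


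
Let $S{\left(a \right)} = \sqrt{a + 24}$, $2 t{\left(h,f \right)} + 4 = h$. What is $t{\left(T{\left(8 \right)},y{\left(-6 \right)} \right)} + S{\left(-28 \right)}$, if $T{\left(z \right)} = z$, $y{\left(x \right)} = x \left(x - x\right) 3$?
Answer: $2 + 2 i \approx 2.0 + 2.0 i$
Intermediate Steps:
$y{\left(x \right)} = 0$ ($y{\left(x \right)} = x 0 \cdot 3 = 0 \cdot 3 = 0$)
$t{\left(h,f \right)} = -2 + \frac{h}{2}$
$S{\left(a \right)} = \sqrt{24 + a}$
$t{\left(T{\left(8 \right)},y{\left(-6 \right)} \right)} + S{\left(-28 \right)} = \left(-2 + \frac{1}{2} \cdot 8\right) + \sqrt{24 - 28} = \left(-2 + 4\right) + \sqrt{-4} = 2 + 2 i$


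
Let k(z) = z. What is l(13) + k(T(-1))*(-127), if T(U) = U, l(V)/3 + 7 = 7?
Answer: 127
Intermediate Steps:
l(V) = 0 (l(V) = -21 + 3*7 = -21 + 21 = 0)
l(13) + k(T(-1))*(-127) = 0 - 1*(-127) = 0 + 127 = 127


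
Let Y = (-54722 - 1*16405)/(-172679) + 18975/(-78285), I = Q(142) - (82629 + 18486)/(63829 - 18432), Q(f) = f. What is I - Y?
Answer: 5711486226332993/40912307590297 ≈ 139.60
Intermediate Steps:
I = 6345259/45397 (I = 142 - (82629 + 18486)/(63829 - 18432) = 142 - 101115/45397 = 6345259/45397 ≈ 139.77)
Y = 152772878/901211701 (Y = (-54722 - 16405)*(-1/172679) + 18975*(-1/78285) = -71127*(-1/172679) - 1265/5219 = 71127/172679 - 1265/5219 = 152772878/901211701 ≈ 0.16952)
I - Y = 6345259/45397 - 1*152772878/901211701 = 6345259/45397 - 152772878/901211701 = 5711486226332993/40912307590297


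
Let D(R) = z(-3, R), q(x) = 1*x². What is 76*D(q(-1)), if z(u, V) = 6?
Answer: 456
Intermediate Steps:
q(x) = x²
D(R) = 6
76*D(q(-1)) = 76*6 = 456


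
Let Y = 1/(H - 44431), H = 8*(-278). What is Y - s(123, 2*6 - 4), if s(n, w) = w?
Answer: -373241/46655 ≈ -8.0000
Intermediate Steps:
H = -2224
Y = -1/46655 (Y = 1/(-2224 - 44431) = 1/(-46655) = -1/46655 ≈ -2.1434e-5)
Y - s(123, 2*6 - 4) = -1/46655 - (2*6 - 4) = -1/46655 - (12 - 4) = -1/46655 - 1*8 = -1/46655 - 8 = -373241/46655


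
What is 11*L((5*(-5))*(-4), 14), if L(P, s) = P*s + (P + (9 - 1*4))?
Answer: 16555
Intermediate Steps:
L(P, s) = 5 + P + P*s (L(P, s) = P*s + (P + (9 - 4)) = P*s + (P + 5) = P*s + (5 + P) = 5 + P + P*s)
11*L((5*(-5))*(-4), 14) = 11*(5 + (5*(-5))*(-4) + ((5*(-5))*(-4))*14) = 11*(5 - 25*(-4) - 25*(-4)*14) = 11*(5 + 100 + 100*14) = 11*(5 + 100 + 1400) = 11*1505 = 16555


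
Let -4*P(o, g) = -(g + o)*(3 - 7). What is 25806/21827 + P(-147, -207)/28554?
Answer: 5395589/4516291 ≈ 1.1947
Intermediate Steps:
P(o, g) = -g - o (P(o, g) = -(-1)*(g + o)*(3 - 7)/4 = -(-1)*(g + o)*(-4)/4 = -(-1)*(-4*g - 4*o)/4 = -(4*g + 4*o)/4 = -g - o)
25806/21827 + P(-147, -207)/28554 = 25806/21827 + (-1*(-207) - 1*(-147))/28554 = 25806*(1/21827) + (207 + 147)*(1/28554) = 1122/949 + 354*(1/28554) = 1122/949 + 59/4759 = 5395589/4516291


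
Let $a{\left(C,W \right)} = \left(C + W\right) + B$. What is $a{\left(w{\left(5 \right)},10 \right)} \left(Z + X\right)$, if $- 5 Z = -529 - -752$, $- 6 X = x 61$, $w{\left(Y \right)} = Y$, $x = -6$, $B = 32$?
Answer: $\frac{3854}{5} \approx 770.8$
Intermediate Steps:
$a{\left(C,W \right)} = 32 + C + W$ ($a{\left(C,W \right)} = \left(C + W\right) + 32 = 32 + C + W$)
$X = 61$ ($X = - \frac{\left(-6\right) 61}{6} = \left(- \frac{1}{6}\right) \left(-366\right) = 61$)
$Z = - \frac{223}{5}$ ($Z = - \frac{-529 - -752}{5} = - \frac{-529 + 752}{5} = \left(- \frac{1}{5}\right) 223 = - \frac{223}{5} \approx -44.6$)
$a{\left(w{\left(5 \right)},10 \right)} \left(Z + X\right) = \left(32 + 5 + 10\right) \left(- \frac{223}{5} + 61\right) = 47 \cdot \frac{82}{5} = \frac{3854}{5}$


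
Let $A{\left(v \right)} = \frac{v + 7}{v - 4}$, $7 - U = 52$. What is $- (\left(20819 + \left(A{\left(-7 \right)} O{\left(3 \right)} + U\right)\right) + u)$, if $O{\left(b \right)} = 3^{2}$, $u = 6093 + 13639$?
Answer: $-40506$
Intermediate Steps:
$U = -45$ ($U = 7 - 52 = -45$)
$u = 19732$
$A{\left(v \right)} = \frac{7 + v}{-4 + v}$
$O{\left(b \right)} = 9$
$- (\left(20819 + \left(A{\left(-7 \right)} O{\left(3 \right)} + U\right)\right) + u) = - (\left(20819 - \left(45 - \frac{7 - 7}{-4 - 7} \cdot 9\right)\right) + 19732) = - (\left(20819 - \left(45 - \frac{1}{-11} \cdot 0 \cdot 9\right)\right) + 19732) = - (\left(20819 - \left(45 - \left(- \frac{1}{11}\right) 0 \cdot 9\right)\right) + 19732) = - (\left(20819 + \left(0 \cdot 9 - 45\right)\right) + 19732) = - (\left(20819 + \left(0 - 45\right)\right) + 19732) = - (\left(20819 - 45\right) + 19732) = - (20774 + 19732) = \left(-1\right) 40506 = -40506$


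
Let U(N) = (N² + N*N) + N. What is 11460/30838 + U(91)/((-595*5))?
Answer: -2014503/385475 ≈ -5.2260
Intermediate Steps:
U(N) = N + 2*N² (U(N) = (N² + N²) + N = 2*N² + N = N + 2*N²)
11460/30838 + U(91)/((-595*5)) = 11460/30838 + (91*(1 + 2*91))/((-595*5)) = 11460*(1/30838) + (91*(1 + 182))/(-2975) = 5730/15419 + (91*183)*(-1/2975) = 5730/15419 + 16653*(-1/2975) = 5730/15419 - 2379/425 = -2014503/385475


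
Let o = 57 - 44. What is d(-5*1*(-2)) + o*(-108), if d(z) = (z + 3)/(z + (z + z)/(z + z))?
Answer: -15431/11 ≈ -1402.8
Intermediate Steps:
o = 13
d(z) = (3 + z)/(1 + z) (d(z) = (3 + z)/(z + (2*z)/((2*z))) = (3 + z)/(z + (2*z)*(1/(2*z))) = (3 + z)/(z + 1) = (3 + z)/(1 + z))
d(-5*1*(-2)) + o*(-108) = (3 - 5*1*(-2))/(1 - 5*1*(-2)) + 13*(-108) = (3 - 5*(-2))/(1 - 5*(-2)) - 1404 = (3 + 10)/(1 + 10) - 1404 = 13/11 - 1404 = -15431/11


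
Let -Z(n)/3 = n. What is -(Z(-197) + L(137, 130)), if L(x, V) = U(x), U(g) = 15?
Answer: -606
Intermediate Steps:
L(x, V) = 15
Z(n) = -3*n
-(Z(-197) + L(137, 130)) = -(-3*(-197) + 15) = -(591 + 15) = -1*606 = -606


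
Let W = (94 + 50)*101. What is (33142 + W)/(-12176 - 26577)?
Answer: -47686/38753 ≈ -1.2305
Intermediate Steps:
W = 14544 (W = 144*101 = 14544)
(33142 + W)/(-12176 - 26577) = (33142 + 14544)/(-12176 - 26577) = 47686/(-38753) = 47686*(-1/38753) = -47686/38753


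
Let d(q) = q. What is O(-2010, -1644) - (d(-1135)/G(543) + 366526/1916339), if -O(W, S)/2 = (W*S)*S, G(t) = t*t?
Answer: 6139057156471403822111/565030637811 ≈ 1.0865e+10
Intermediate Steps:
G(t) = t**2
O(W, S) = -2*W*S**2 (O(W, S) = -2*W*S*S = -2*S*W*S = -2*W*S**2)
O(-2010, -1644) - (d(-1135)/G(543) + 366526/1916339) = -2*(-2010)*(-1644)**2 - (-1135/(543**2) + 366526/1916339) = -2*(-2010)*2702736 - (-1135/294849 + 366526*(1/1916339)) = 10864998720 - (-1135*1/294849 + 366526/1916339) = 10864998720 - (-1135/294849 + 366526/1916339) = 10864998720 - 1*105894779809/565030637811 = 10864998720 - 105894779809/565030637811 = 6139057156471403822111/565030637811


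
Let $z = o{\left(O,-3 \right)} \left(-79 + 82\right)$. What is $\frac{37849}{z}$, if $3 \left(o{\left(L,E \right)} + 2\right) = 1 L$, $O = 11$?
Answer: $\frac{37849}{5} \approx 7569.8$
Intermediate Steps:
$o{\left(L,E \right)} = -2 + \frac{L}{3}$ ($o{\left(L,E \right)} = -2 + \frac{1 L}{3} = -2 + \frac{L}{3}$)
$z = 5$ ($z = \left(-2 + \frac{1}{3} \cdot 11\right) \left(-79 + 82\right) = \left(-2 + \frac{11}{3}\right) 3 = \frac{5}{3} \cdot 3 = 5$)
$\frac{37849}{z} = \frac{37849}{5}$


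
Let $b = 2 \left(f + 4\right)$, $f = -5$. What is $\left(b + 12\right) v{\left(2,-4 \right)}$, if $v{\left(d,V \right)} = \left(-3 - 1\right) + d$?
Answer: $-20$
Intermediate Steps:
$v{\left(d,V \right)} = -4 + d$
$b = -2$ ($b = 2 \left(-5 + 4\right) = 2 \left(-1\right) = -2$)
$\left(b + 12\right) v{\left(2,-4 \right)} = \left(-2 + 12\right) \left(-4 + 2\right) = 10 \left(-2\right) = -20$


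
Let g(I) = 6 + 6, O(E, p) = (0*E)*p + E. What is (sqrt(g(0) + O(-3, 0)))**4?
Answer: 81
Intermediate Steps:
O(E, p) = E (O(E, p) = 0*p + E = 0 + E = E)
g(I) = 12
(sqrt(g(0) + O(-3, 0)))**4 = (sqrt(12 - 3))**4 = (sqrt(9))**4 = 3**4 = 81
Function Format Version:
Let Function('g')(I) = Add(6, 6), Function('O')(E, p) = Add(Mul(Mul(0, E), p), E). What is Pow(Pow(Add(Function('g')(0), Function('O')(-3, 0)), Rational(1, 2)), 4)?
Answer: 81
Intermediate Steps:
Function('O')(E, p) = E (Function('O')(E, p) = Add(Mul(0, p), E) = Add(0, E) = E)
Function('g')(I) = 12
Pow(Pow(Add(Function('g')(0), Function('O')(-3, 0)), Rational(1, 2)), 4) = Pow(Pow(Add(12, -3), Rational(1, 2)), 4) = Pow(Pow(9, Rational(1, 2)), 4) = Pow(3, 4) = 81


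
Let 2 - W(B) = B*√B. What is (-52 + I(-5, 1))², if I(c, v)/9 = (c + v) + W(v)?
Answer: 6241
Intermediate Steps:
W(B) = 2 - B^(3/2) (W(B) = 2 - B*√B = 2 - B^(3/2))
I(c, v) = 18 - 9*v^(3/2) + 9*c + 9*v (I(c, v) = 9*((c + v) + (2 - v^(3/2))) = 9*(2 + c + v - v^(3/2)) = 18 - 9*v^(3/2) + 9*c + 9*v)
(-52 + I(-5, 1))² = (-52 + (18 - 9*1^(3/2) + 9*(-5) + 9*1))² = (-52 + (18 - 9*1 - 45 + 9))² = (-52 + (18 - 9 - 45 + 9))² = (-52 - 27)² = (-79)² = 6241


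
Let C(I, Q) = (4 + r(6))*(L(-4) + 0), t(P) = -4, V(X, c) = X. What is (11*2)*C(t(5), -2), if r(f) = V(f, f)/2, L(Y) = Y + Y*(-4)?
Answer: 1848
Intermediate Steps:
L(Y) = -3*Y (L(Y) = Y - 4*Y = -3*Y)
r(f) = f/2
C(I, Q) = 84 (C(I, Q) = (4 + (1/2)*6)*(-3*(-4) + 0) = (4 + 3)*(12 + 0) = 7*12 = 84)
(11*2)*C(t(5), -2) = (11*2)*84 = 22*84 = 1848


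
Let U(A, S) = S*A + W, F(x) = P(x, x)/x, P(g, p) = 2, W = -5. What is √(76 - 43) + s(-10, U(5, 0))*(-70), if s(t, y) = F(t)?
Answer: 14 + √33 ≈ 19.745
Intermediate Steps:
F(x) = 2/x
U(A, S) = -5 + A*S (U(A, S) = S*A - 5 = A*S - 5 = -5 + A*S)
s(t, y) = 2/t
√(76 - 43) + s(-10, U(5, 0))*(-70) = √(76 - 43) + (2/(-10))*(-70) = √33 + (2*(-⅒))*(-70) = √33 - ⅕*(-70) = √33 + 14 = 14 + √33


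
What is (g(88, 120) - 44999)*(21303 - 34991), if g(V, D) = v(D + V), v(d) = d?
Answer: 613099208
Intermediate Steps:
g(V, D) = D + V
(g(88, 120) - 44999)*(21303 - 34991) = ((120 + 88) - 44999)*(21303 - 34991) = (208 - 44999)*(-13688) = -44791*(-13688) = 613099208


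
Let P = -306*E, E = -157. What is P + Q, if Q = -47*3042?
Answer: -94932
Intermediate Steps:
Q = -142974
P = 48042 (P = -306*(-157) = 48042)
P + Q = 48042 - 142974 = -94932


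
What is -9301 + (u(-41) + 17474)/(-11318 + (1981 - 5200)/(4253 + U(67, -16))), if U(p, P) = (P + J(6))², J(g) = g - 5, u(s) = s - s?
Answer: -471501507695/50685223 ≈ -9302.5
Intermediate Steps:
u(s) = 0
J(g) = -5 + g
U(p, P) = (1 + P)² (U(p, P) = (P + (-5 + 6))² = (P + 1)² = (1 + P)²)
-9301 + (u(-41) + 17474)/(-11318 + (1981 - 5200)/(4253 + U(67, -16))) = -9301 + (0 + 17474)/(-11318 + (1981 - 5200)/(4253 + (1 - 16)²)) = -9301 + 17474/(-11318 - 3219/(4253 + (-15)²)) = -9301 + 17474/(-11318 - 3219/(4253 + 225)) = -9301 + 17474/(-11318 - 3219/4478) = -9301 + 17474/(-50685223/4478) = -9301 + 17474*(-4478/50685223) = -9301 - 78248572/50685223 = -471501507695/50685223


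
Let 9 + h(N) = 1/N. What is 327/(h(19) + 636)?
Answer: 6213/11914 ≈ 0.52149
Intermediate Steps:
h(N) = -9 + 1/N
327/(h(19) + 636) = 327/((-9 + 1/19) + 636) = 327/(-170/19 + 636) = 327/(11914/19) = 327*(19/11914) = 6213/11914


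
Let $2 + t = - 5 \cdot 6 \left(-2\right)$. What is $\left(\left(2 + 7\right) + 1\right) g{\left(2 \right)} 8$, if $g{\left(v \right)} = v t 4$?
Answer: $37120$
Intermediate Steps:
$t = 58$ ($t = -2 - 5 \cdot 6 \left(-2\right) = -2 - -60 = -2 + 60 = 58$)
$g{\left(v \right)} = 232 v$ ($g{\left(v \right)} = v 58 \cdot 4 = 58 v 4 = 232 v$)
$\left(\left(2 + 7\right) + 1\right) g{\left(2 \right)} 8 = \left(\left(2 + 7\right) + 1\right) 232 \cdot 2 \cdot 8 = \left(9 + 1\right) 464 \cdot 8 = 10 \cdot 464 \cdot 8 = 4640 \cdot 8 = 37120$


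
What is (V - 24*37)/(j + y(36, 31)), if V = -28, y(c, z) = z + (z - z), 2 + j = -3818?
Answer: 916/3789 ≈ 0.24175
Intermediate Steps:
j = -3820 (j = -2 - 3818 = -3820)
y(c, z) = z (y(c, z) = z + 0 = z)
(V - 24*37)/(j + y(36, 31)) = (-28 - 24*37)/(-3820 + 31) = (-28 - 888)/(-3789) = -916*(-1/3789) = 916/3789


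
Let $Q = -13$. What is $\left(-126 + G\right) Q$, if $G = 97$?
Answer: $377$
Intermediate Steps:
$\left(-126 + G\right) Q = \left(-126 + 97\right) \left(-13\right) = \left(-29\right) \left(-13\right) = 377$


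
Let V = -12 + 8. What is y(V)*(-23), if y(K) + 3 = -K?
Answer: -23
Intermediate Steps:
V = -4
y(K) = -3 - K
y(V)*(-23) = (-3 - 1*(-4))*(-23) = (-3 + 4)*(-23) = 1*(-23) = -23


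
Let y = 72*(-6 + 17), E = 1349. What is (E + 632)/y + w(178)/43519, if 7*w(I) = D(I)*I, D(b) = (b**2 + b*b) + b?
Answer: 1365991267/34467048 ≈ 39.632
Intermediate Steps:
D(b) = b + 2*b**2 (D(b) = (b**2 + b**2) + b = 2*b**2 + b = b + 2*b**2)
y = 792 (y = 72*11 = 792)
w(I) = I**2*(1 + 2*I)/7 (w(I) = ((I*(1 + 2*I))*I)/7 = (I**2*(1 + 2*I))/7 = I**2*(1 + 2*I)/7)
(E + 632)/y + w(178)/43519 = (1349 + 632)/792 + ((1/7)*178**2*(1 + 2*178))/43519 = 1981*(1/792) + ((1/7)*31684*(1 + 356))*(1/43519) = 1981/792 + ((1/7)*31684*357)*(1/43519) = 1981/792 + 1615884*(1/43519) = 1981/792 + 1615884/43519 = 1365991267/34467048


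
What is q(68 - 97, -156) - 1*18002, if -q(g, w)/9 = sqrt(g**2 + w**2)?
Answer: -18002 - 9*sqrt(25177) ≈ -19430.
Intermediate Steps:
q(g, w) = -9*sqrt(g**2 + w**2)
q(68 - 97, -156) - 1*18002 = -9*sqrt((68 - 97)**2 + (-156)**2) - 1*18002 = -9*sqrt((-29)**2 + 24336) - 18002 = -9*sqrt(841 + 24336) - 18002 = -9*sqrt(25177) - 18002 = -18002 - 9*sqrt(25177)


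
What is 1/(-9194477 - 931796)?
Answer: -1/10126273 ≈ -9.8753e-8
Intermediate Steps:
1/(-9194477 - 931796) = 1/(-10126273) = -1/10126273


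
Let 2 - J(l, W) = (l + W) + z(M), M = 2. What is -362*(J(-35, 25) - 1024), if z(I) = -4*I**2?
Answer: 360552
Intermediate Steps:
J(l, W) = 18 - W - l (J(l, W) = 2 - ((l + W) - 4*2**2) = 2 - ((W + l) - 4*4) = 2 - ((W + l) - 16) = 2 - (-16 + W + l) = 2 + (16 - W - l) = 18 - W - l)
-362*(J(-35, 25) - 1024) = -362*((18 - 1*25 - 1*(-35)) - 1024) = -362*((18 - 25 + 35) - 1024) = -362*(28 - 1024) = -362*(-996) = 360552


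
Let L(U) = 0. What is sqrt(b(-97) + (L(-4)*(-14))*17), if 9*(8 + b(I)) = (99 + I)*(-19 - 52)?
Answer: I*sqrt(214)/3 ≈ 4.8762*I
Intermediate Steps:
b(I) = -789 - 71*I/9 (b(I) = -8 + ((99 + I)*(-19 - 52))/9 = -8 + ((99 + I)*(-71))/9 = -8 + (-7029 - 71*I)/9 = -8 + (-781 - 71*I/9) = -789 - 71*I/9)
sqrt(b(-97) + (L(-4)*(-14))*17) = sqrt((-789 - 71/9*(-97)) + (0*(-14))*17) = sqrt((-789 + 6887/9) + 0*17) = sqrt(-214/9 + 0) = sqrt(-214/9) = I*sqrt(214)/3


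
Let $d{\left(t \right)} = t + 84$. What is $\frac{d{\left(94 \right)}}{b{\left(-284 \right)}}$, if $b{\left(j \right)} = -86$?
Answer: $- \frac{89}{43} \approx -2.0698$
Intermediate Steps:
$d{\left(t \right)} = 84 + t$
$\frac{d{\left(94 \right)}}{b{\left(-284 \right)}} = \frac{84 + 94}{-86} = 178 \left(- \frac{1}{86}\right) = - \frac{89}{43}$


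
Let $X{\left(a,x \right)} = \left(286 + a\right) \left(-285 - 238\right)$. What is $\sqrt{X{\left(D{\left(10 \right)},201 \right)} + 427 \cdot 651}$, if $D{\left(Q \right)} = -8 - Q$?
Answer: $\sqrt{137813} \approx 371.23$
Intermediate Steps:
$X{\left(a,x \right)} = -149578 - 523 a$ ($X{\left(a,x \right)} = \left(286 + a\right) \left(-523\right) = -149578 - 523 a$)
$\sqrt{X{\left(D{\left(10 \right)},201 \right)} + 427 \cdot 651} = \sqrt{\left(-149578 - 523 \left(-8 - 10\right)\right) + 427 \cdot 651} = \sqrt{\left(-149578 - 523 \left(-8 - 10\right)\right) + 277977} = \sqrt{\left(-149578 - -9414\right) + 277977} = \sqrt{\left(-149578 + 9414\right) + 277977} = \sqrt{-140164 + 277977} = \sqrt{137813}$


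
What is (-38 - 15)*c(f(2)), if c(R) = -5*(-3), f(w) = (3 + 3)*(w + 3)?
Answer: -795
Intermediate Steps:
f(w) = 18 + 6*w (f(w) = 6*(3 + w) = 18 + 6*w)
c(R) = 15
(-38 - 15)*c(f(2)) = (-38 - 15)*15 = -53*15 = -795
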